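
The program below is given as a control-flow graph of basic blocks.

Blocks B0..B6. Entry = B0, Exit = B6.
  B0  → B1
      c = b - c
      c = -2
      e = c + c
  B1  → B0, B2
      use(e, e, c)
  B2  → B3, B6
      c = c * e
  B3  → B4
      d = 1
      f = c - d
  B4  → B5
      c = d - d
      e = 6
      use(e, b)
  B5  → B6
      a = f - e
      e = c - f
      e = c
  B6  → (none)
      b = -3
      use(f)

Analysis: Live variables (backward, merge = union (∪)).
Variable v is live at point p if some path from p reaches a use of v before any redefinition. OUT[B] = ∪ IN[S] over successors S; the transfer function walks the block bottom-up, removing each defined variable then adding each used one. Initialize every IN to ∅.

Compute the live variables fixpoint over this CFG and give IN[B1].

Fixpoint table:
  B0:   IN={b, c, f}   OUT={b, c, e, f}
  B1:   IN={b, c, e, f}   OUT={b, c, e, f}
  B2:   IN={b, c, e, f}   OUT={b, c, f}
  B3:   IN={b, c}   OUT={b, d, f}
  B4:   IN={b, d, f}   OUT={c, e, f}
  B5:   IN={c, e, f}   OUT={f}
  B6:   IN={f}   OUT={}

Merge at B1: OUT[B1] = IN[B0] ⊔ IN[B2] = {b, c, e, f}
Applying B1's transfer function to that OUT value gives IN[B1] (row B1 above).

Answer: {b, c, e, f}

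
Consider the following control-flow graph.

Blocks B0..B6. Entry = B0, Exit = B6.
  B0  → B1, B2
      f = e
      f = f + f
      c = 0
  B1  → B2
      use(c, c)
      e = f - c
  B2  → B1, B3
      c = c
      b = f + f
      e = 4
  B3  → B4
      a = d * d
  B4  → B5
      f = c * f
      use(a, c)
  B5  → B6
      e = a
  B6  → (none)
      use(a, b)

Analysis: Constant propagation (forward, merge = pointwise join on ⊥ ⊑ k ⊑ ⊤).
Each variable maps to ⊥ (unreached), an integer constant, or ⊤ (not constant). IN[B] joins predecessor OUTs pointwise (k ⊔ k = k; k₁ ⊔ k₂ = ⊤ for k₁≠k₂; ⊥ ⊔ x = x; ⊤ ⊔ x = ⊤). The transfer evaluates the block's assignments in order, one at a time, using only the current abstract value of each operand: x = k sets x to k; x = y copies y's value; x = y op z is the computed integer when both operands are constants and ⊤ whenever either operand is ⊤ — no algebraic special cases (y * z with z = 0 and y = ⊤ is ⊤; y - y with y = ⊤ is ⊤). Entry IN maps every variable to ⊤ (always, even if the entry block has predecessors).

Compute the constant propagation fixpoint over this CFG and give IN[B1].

Answer: {a: ⊤, b: ⊤, c: 0, d: ⊤, e: ⊤, f: ⊤}

Derivation:
Fixpoint table:
  B0:   IN=(all ⊤)   OUT={c:0; rest ⊤}
  B1:   IN={c:0; rest ⊤}   OUT={c:0; rest ⊤}
  B2:   IN={c:0; rest ⊤}   OUT={c:0, e:4; rest ⊤}
  B3:   IN={c:0, e:4; rest ⊤}   OUT={c:0, e:4; rest ⊤}
  B4:   IN={c:0, e:4; rest ⊤}   OUT={c:0, e:4; rest ⊤}
  B5:   IN={c:0, e:4; rest ⊤}   OUT={c:0; rest ⊤}
  B6:   IN={c:0; rest ⊤}   OUT={c:0; rest ⊤}

Merge at B1: IN[B1] = OUT[B0] ⊔ OUT[B2] = {a: ⊤, b: ⊤, c: 0, d: ⊤, e: ⊤, f: ⊤}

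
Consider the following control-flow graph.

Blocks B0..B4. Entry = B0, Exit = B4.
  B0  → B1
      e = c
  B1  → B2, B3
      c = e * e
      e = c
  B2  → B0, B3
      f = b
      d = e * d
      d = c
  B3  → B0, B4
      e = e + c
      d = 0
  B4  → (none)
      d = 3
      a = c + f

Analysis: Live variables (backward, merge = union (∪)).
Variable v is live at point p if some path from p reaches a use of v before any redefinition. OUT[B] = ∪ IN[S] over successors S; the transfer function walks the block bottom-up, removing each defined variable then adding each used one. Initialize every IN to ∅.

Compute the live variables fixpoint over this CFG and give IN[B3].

Per-block solution:
  B0:  IN={b, c, d, f}  OUT={b, d, e, f}
  B1:  IN={b, d, e, f}  OUT={b, c, d, e, f}
  B2:  IN={b, c, d, e}  OUT={b, c, d, e, f}
  B3:  IN={b, c, e, f}  OUT={b, c, d, f}
  B4:  IN={c, f}  OUT={}

Merge at B3: OUT[B3] = IN[B0] ⊔ IN[B4] = {b, c, d, f}
Applying B3's transfer function to that OUT value gives IN[B3] (row B3 above).

Answer: {b, c, e, f}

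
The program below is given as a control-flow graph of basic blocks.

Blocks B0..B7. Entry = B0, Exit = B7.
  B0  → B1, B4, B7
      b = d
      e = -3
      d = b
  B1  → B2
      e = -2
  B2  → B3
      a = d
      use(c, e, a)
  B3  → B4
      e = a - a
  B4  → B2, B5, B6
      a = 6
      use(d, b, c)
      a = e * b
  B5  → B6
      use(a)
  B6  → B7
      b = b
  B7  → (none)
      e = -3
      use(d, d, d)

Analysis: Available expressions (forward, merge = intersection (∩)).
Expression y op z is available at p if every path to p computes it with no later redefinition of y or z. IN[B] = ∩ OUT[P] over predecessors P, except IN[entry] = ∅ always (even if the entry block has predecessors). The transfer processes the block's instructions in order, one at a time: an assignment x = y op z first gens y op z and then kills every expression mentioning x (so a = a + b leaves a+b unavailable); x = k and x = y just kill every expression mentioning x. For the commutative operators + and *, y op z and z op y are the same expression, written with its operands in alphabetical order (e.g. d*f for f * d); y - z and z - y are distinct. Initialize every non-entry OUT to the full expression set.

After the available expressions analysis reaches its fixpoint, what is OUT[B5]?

Fixpoint table:
  B0:   IN={}   OUT={}
  B1:   IN={}   OUT={}
  B2:   IN={}   OUT={}
  B3:   IN={}   OUT={a-a}
  B4:   IN={}   OUT={b*e}
  B5:   IN={b*e}   OUT={b*e}
  B6:   IN={b*e}   OUT={}
  B7:   IN={}   OUT={}

Merge at B5: IN[B5] = OUT[B4] = {b*e}
Applying B5's transfer function to that IN value gives OUT[B5] (row B5 above).

Answer: {b*e}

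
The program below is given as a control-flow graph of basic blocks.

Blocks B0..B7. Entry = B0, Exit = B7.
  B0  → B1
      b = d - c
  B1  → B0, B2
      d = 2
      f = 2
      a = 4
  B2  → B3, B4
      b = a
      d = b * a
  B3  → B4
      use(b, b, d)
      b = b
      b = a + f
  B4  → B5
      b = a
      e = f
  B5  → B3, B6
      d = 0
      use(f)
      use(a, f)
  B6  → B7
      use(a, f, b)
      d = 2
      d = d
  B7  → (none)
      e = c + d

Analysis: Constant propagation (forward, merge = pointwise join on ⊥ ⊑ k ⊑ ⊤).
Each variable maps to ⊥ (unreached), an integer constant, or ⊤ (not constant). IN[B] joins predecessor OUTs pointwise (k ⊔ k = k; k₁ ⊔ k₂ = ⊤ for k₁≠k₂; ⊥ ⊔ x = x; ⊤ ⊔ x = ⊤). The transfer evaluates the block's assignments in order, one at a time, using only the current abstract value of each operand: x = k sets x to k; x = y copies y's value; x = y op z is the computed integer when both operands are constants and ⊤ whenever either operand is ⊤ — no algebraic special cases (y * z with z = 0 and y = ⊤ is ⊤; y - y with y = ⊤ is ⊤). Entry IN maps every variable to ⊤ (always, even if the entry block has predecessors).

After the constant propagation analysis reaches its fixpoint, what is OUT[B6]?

Answer: {a: 4, b: 4, c: ⊤, d: 2, e: 2, f: 2}

Working:
Fixpoint table:
  B0: | IN=(all ⊤) | OUT=(all ⊤)
  B1: | IN=(all ⊤) | OUT={a:4, d:2, f:2; rest ⊤}
  B2: | IN={a:4, d:2, f:2; rest ⊤} | OUT={a:4, b:4, d:16, f:2; rest ⊤}
  B3: | IN={a:4, b:4, f:2; rest ⊤} | OUT={a:4, b:6, f:2; rest ⊤}
  B4: | IN={a:4, f:2; rest ⊤} | OUT={a:4, b:4, e:2, f:2; rest ⊤}
  B5: | IN={a:4, b:4, e:2, f:2; rest ⊤} | OUT={a:4, b:4, d:0, e:2, f:2; rest ⊤}
  B6: | IN={a:4, b:4, d:0, e:2, f:2; rest ⊤} | OUT={a:4, b:4, d:2, e:2, f:2; rest ⊤}
  B7: | IN={a:4, b:4, d:2, e:2, f:2; rest ⊤} | OUT={a:4, b:4, d:2, f:2; rest ⊤}

Merge at B6: IN[B6] = OUT[B5] = {a: 4, b: 4, c: ⊤, d: 0, e: 2, f: 2}
Applying B6's transfer function to that IN value gives OUT[B6] (row B6 above).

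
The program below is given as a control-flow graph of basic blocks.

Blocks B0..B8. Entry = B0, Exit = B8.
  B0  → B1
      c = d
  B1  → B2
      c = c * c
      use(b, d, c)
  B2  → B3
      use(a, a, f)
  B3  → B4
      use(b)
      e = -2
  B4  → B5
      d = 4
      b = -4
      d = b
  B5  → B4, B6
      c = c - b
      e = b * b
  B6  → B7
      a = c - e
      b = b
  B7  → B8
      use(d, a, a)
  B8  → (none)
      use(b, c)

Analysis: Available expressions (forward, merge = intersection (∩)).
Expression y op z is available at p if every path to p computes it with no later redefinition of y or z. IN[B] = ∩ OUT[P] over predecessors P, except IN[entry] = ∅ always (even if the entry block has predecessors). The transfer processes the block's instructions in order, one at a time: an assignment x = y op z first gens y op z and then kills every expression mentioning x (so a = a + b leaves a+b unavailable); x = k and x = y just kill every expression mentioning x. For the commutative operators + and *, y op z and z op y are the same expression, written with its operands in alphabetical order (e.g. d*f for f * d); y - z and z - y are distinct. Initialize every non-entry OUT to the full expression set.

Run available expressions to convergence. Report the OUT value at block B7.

Answer: {c-e}

Trace:
Fixpoint table:
  B0: | IN={} | OUT={}
  B1: | IN={} | OUT={}
  B2: | IN={} | OUT={}
  B3: | IN={} | OUT={}
  B4: | IN={} | OUT={}
  B5: | IN={} | OUT={b*b}
  B6: | IN={b*b} | OUT={c-e}
  B7: | IN={c-e} | OUT={c-e}
  B8: | IN={c-e} | OUT={c-e}

Merge at B7: IN[B7] = OUT[B6] = {c-e}
Applying B7's transfer function to that IN value gives OUT[B7] (row B7 above).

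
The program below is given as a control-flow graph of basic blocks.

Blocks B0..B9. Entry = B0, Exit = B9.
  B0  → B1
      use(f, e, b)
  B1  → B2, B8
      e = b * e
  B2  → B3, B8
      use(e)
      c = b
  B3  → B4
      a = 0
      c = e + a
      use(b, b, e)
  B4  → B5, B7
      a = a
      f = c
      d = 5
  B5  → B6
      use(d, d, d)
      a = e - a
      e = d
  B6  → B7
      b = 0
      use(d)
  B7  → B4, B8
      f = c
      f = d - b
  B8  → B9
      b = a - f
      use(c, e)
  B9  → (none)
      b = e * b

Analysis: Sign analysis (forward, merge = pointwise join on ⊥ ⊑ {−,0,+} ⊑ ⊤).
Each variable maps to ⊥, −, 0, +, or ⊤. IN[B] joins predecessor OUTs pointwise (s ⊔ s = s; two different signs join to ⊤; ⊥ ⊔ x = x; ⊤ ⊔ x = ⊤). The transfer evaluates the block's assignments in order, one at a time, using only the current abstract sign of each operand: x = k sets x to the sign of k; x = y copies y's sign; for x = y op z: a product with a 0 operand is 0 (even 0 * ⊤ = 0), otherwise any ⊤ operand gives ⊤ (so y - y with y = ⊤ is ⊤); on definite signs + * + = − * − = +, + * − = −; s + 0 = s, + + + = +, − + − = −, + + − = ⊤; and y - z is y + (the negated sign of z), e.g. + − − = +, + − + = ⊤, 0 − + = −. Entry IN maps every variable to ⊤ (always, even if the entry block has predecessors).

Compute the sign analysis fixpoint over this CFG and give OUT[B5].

Per-block solution:
  B0: | IN=(all ⊤) | OUT=(all ⊤)
  B1: | IN=(all ⊤) | OUT=(all ⊤)
  B2: | IN=(all ⊤) | OUT=(all ⊤)
  B3: | IN=(all ⊤) | OUT={a:0; rest ⊤}
  B4: | IN=(all ⊤) | OUT={d:+; rest ⊤}
  B5: | IN={d:+; rest ⊤} | OUT={d:+, e:+; rest ⊤}
  B6: | IN={d:+, e:+; rest ⊤} | OUT={b:0, d:+, e:+; rest ⊤}
  B7: | IN={d:+; rest ⊤} | OUT={d:+; rest ⊤}
  B8: | IN=(all ⊤) | OUT=(all ⊤)
  B9: | IN=(all ⊤) | OUT=(all ⊤)

Merge at B5: IN[B5] = OUT[B4] = {a: ⊤, b: ⊤, c: ⊤, d: +, e: ⊤, f: ⊤}
Applying B5's transfer function to that IN value gives OUT[B5] (row B5 above).

Answer: {a: ⊤, b: ⊤, c: ⊤, d: +, e: +, f: ⊤}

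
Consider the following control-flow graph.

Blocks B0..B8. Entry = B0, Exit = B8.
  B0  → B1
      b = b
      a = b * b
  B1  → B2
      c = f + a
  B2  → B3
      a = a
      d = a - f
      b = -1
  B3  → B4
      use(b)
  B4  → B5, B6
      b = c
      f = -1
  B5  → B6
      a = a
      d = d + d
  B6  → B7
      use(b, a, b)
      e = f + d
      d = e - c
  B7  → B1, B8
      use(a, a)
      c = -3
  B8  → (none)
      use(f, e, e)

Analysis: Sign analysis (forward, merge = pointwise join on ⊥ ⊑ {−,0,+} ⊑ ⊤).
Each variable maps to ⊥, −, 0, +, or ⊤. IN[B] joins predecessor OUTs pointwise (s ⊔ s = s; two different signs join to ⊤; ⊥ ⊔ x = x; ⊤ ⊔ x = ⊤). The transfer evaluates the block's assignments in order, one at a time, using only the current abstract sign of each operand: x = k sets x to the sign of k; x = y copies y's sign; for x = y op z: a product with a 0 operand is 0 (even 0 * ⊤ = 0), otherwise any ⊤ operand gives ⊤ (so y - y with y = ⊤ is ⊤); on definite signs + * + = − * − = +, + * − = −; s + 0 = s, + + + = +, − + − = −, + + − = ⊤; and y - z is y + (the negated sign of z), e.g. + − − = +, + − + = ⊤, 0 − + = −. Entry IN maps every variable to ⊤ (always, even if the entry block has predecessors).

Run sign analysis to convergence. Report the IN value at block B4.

Answer: {a: ⊤, b: -, c: ⊤, d: ⊤, e: ⊤, f: ⊤}

Trace:
Converged values:
  B0: | IN=(all ⊤) | OUT=(all ⊤)
  B1: | IN=(all ⊤) | OUT=(all ⊤)
  B2: | IN=(all ⊤) | OUT={b:-; rest ⊤}
  B3: | IN={b:-; rest ⊤} | OUT={b:-; rest ⊤}
  B4: | IN={b:-; rest ⊤} | OUT={f:-; rest ⊤}
  B5: | IN={f:-; rest ⊤} | OUT={f:-; rest ⊤}
  B6: | IN={f:-; rest ⊤} | OUT={f:-; rest ⊤}
  B7: | IN={f:-; rest ⊤} | OUT={c:-, f:-; rest ⊤}
  B8: | IN={c:-, f:-; rest ⊤} | OUT={c:-, f:-; rest ⊤}

Merge at B4: IN[B4] = OUT[B3] = {a: ⊤, b: -, c: ⊤, d: ⊤, e: ⊤, f: ⊤}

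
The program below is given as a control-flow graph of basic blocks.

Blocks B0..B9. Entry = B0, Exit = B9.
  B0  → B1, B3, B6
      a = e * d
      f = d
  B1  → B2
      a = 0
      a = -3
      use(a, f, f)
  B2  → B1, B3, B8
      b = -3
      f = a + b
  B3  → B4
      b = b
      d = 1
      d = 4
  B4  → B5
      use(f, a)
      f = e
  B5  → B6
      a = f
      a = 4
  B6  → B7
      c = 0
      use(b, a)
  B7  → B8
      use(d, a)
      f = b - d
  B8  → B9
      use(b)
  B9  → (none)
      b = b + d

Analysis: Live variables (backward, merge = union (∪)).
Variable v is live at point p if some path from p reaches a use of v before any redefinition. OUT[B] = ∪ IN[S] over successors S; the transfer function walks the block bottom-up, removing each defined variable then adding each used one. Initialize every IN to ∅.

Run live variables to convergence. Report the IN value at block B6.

Converged values:
  B0:   IN={b, d, e}   OUT={a, b, d, e, f}
  B1:   IN={d, e, f}   OUT={a, d, e}
  B2:   IN={a, d, e}   OUT={a, b, d, e, f}
  B3:   IN={a, b, e, f}   OUT={a, b, d, e, f}
  B4:   IN={a, b, d, e, f}   OUT={b, d, f}
  B5:   IN={b, d, f}   OUT={a, b, d}
  B6:   IN={a, b, d}   OUT={a, b, d}
  B7:   IN={a, b, d}   OUT={b, d}
  B8:   IN={b, d}   OUT={b, d}
  B9:   IN={b, d}   OUT={}

Merge at B6: OUT[B6] = IN[B7] = {a, b, d}
Applying B6's transfer function to that OUT value gives IN[B6] (row B6 above).

Answer: {a, b, d}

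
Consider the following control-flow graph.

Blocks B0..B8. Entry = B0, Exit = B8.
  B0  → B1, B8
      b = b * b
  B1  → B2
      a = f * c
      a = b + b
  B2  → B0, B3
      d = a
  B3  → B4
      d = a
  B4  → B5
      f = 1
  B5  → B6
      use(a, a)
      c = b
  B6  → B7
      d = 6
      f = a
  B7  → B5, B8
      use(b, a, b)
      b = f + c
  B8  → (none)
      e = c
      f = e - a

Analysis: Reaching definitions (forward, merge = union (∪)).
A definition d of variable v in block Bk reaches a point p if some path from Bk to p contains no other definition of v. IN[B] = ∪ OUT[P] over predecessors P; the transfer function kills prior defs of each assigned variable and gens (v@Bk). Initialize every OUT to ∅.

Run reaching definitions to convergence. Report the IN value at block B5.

Fixpoint table:
  B0: | IN={a@B1, b@B0, d@B2} | OUT={a@B1, b@B0, d@B2}
  B1: | IN={a@B1, b@B0, d@B2} | OUT={a@B1, b@B0, d@B2}
  B2: | IN={a@B1, b@B0, d@B2} | OUT={a@B1, b@B0, d@B2}
  B3: | IN={a@B1, b@B0, d@B2} | OUT={a@B1, b@B0, d@B3}
  B4: | IN={a@B1, b@B0, d@B3} | OUT={a@B1, b@B0, d@B3, f@B4}
  B5: | IN={a@B1, b@B0, b@B7, c@B5, d@B3, d@B6, f@B4, f@B6} | OUT={a@B1, b@B0, b@B7, c@B5, d@B3, d@B6, f@B4, f@B6}
  B6: | IN={a@B1, b@B0, b@B7, c@B5, d@B3, d@B6, f@B4, f@B6} | OUT={a@B1, b@B0, b@B7, c@B5, d@B6, f@B6}
  B7: | IN={a@B1, b@B0, b@B7, c@B5, d@B6, f@B6} | OUT={a@B1, b@B7, c@B5, d@B6, f@B6}
  B8: | IN={a@B1, b@B0, b@B7, c@B5, d@B2, d@B6, f@B6} | OUT={a@B1, b@B0, b@B7, c@B5, d@B2, d@B6, e@B8, f@B8}

Merge at B5: IN[B5] = OUT[B4] ⊔ OUT[B7] = {a@B1, b@B0, b@B7, c@B5, d@B3, d@B6, f@B4, f@B6}

Answer: {a@B1, b@B0, b@B7, c@B5, d@B3, d@B6, f@B4, f@B6}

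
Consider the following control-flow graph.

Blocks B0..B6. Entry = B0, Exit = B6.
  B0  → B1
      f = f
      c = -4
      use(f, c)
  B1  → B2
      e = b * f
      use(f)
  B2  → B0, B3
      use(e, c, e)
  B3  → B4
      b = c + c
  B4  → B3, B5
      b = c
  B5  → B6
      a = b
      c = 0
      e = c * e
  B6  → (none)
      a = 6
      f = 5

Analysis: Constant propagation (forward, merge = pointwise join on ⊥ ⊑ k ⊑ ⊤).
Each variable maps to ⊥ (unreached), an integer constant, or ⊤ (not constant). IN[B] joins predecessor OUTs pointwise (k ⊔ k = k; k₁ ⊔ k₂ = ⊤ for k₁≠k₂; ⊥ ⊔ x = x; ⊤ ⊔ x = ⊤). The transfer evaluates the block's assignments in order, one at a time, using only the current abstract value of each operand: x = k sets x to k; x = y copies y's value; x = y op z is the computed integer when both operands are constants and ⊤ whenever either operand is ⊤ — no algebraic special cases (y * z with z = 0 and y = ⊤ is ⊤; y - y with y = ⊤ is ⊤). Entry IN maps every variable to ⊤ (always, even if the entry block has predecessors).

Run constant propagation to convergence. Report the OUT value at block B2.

Per-block solution:
  B0: | IN=(all ⊤) | OUT={c:-4; rest ⊤}
  B1: | IN={c:-4; rest ⊤} | OUT={c:-4; rest ⊤}
  B2: | IN={c:-4; rest ⊤} | OUT={c:-4; rest ⊤}
  B3: | IN={c:-4; rest ⊤} | OUT={b:-8, c:-4; rest ⊤}
  B4: | IN={b:-8, c:-4; rest ⊤} | OUT={b:-4, c:-4; rest ⊤}
  B5: | IN={b:-4, c:-4; rest ⊤} | OUT={a:-4, b:-4, c:0; rest ⊤}
  B6: | IN={a:-4, b:-4, c:0; rest ⊤} | OUT={a:6, b:-4, c:0, f:5; rest ⊤}

Merge at B2: IN[B2] = OUT[B1] = {a: ⊤, b: ⊤, c: -4, d: ⊤, e: ⊤, f: ⊤}
Applying B2's transfer function to that IN value gives OUT[B2] (row B2 above).

Answer: {a: ⊤, b: ⊤, c: -4, d: ⊤, e: ⊤, f: ⊤}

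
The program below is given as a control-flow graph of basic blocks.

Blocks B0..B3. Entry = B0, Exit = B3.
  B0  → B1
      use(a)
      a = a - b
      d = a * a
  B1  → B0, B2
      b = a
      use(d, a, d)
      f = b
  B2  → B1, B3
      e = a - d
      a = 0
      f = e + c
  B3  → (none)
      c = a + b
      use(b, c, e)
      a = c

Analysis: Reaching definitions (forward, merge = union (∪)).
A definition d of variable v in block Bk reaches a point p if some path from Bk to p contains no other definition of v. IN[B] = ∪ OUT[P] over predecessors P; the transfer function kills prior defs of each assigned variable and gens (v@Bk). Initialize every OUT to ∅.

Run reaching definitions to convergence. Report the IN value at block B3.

Answer: {a@B2, b@B1, d@B0, e@B2, f@B2}

Derivation:
Per-block solution:
  B0:  IN={a@B0, a@B2, b@B1, d@B0, e@B2, f@B1}  OUT={a@B0, b@B1, d@B0, e@B2, f@B1}
  B1:  IN={a@B0, a@B2, b@B1, d@B0, e@B2, f@B1, f@B2}  OUT={a@B0, a@B2, b@B1, d@B0, e@B2, f@B1}
  B2:  IN={a@B0, a@B2, b@B1, d@B0, e@B2, f@B1}  OUT={a@B2, b@B1, d@B0, e@B2, f@B2}
  B3:  IN={a@B2, b@B1, d@B0, e@B2, f@B2}  OUT={a@B3, b@B1, c@B3, d@B0, e@B2, f@B2}

Merge at B3: IN[B3] = OUT[B2] = {a@B2, b@B1, d@B0, e@B2, f@B2}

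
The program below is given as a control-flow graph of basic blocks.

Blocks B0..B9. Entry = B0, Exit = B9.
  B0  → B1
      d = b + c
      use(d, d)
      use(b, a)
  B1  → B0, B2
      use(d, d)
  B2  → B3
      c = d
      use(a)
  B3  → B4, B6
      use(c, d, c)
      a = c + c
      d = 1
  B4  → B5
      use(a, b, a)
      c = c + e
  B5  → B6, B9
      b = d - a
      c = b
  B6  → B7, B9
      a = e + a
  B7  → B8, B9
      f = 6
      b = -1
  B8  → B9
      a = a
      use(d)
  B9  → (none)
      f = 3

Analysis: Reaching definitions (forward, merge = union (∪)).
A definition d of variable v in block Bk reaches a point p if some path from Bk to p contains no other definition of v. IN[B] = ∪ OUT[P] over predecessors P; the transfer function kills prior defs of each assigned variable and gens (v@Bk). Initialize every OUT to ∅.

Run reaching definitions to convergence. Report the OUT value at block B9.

Answer: {a@B3, a@B6, a@B8, b@B5, b@B7, c@B2, c@B5, d@B3, f@B9}

Working:
Fixpoint table:
  B0:   IN={d@B0}   OUT={d@B0}
  B1:   IN={d@B0}   OUT={d@B0}
  B2:   IN={d@B0}   OUT={c@B2, d@B0}
  B3:   IN={c@B2, d@B0}   OUT={a@B3, c@B2, d@B3}
  B4:   IN={a@B3, c@B2, d@B3}   OUT={a@B3, c@B4, d@B3}
  B5:   IN={a@B3, c@B4, d@B3}   OUT={a@B3, b@B5, c@B5, d@B3}
  B6:   IN={a@B3, b@B5, c@B2, c@B5, d@B3}   OUT={a@B6, b@B5, c@B2, c@B5, d@B3}
  B7:   IN={a@B6, b@B5, c@B2, c@B5, d@B3}   OUT={a@B6, b@B7, c@B2, c@B5, d@B3, f@B7}
  B8:   IN={a@B6, b@B7, c@B2, c@B5, d@B3, f@B7}   OUT={a@B8, b@B7, c@B2, c@B5, d@B3, f@B7}
  B9:   IN={a@B3, a@B6, a@B8, b@B5, b@B7, c@B2, c@B5, d@B3, f@B7}   OUT={a@B3, a@B6, a@B8, b@B5, b@B7, c@B2, c@B5, d@B3, f@B9}

Merge at B9: IN[B9] = OUT[B5] ⊔ OUT[B6] ⊔ OUT[B7] ⊔ OUT[B8] = {a@B3, a@B6, a@B8, b@B5, b@B7, c@B2, c@B5, d@B3, f@B7}
Applying B9's transfer function to that IN value gives OUT[B9] (row B9 above).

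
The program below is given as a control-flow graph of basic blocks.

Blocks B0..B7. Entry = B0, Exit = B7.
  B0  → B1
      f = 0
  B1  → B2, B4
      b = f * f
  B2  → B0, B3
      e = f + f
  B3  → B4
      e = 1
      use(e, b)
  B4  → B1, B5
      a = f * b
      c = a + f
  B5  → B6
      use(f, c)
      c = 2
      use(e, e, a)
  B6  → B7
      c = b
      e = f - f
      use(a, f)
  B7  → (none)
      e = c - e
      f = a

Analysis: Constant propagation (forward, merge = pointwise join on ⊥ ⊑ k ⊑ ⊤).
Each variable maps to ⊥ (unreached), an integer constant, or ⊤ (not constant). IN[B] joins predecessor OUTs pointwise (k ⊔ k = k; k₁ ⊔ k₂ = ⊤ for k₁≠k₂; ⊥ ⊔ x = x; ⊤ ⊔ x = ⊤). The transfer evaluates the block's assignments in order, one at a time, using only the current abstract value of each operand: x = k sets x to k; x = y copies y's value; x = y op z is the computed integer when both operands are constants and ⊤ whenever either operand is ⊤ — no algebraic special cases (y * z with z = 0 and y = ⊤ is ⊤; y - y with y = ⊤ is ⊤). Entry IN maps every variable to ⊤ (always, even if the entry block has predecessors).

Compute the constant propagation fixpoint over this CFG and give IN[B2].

Answer: {a: ⊤, b: 0, c: ⊤, d: ⊤, e: ⊤, f: 0}

Working:
Per-block solution:
  B0: | IN=(all ⊤) | OUT={f:0; rest ⊤}
  B1: | IN={f:0; rest ⊤} | OUT={b:0, f:0; rest ⊤}
  B2: | IN={b:0, f:0; rest ⊤} | OUT={b:0, e:0, f:0; rest ⊤}
  B3: | IN={b:0, e:0, f:0; rest ⊤} | OUT={b:0, e:1, f:0; rest ⊤}
  B4: | IN={b:0, f:0; rest ⊤} | OUT={a:0, b:0, c:0, f:0; rest ⊤}
  B5: | IN={a:0, b:0, c:0, f:0; rest ⊤} | OUT={a:0, b:0, c:2, f:0; rest ⊤}
  B6: | IN={a:0, b:0, c:2, f:0; rest ⊤} | OUT={a:0, b:0, c:0, e:0, f:0; rest ⊤}
  B7: | IN={a:0, b:0, c:0, e:0, f:0; rest ⊤} | OUT={a:0, b:0, c:0, e:0, f:0; rest ⊤}

Merge at B2: IN[B2] = OUT[B1] = {a: ⊤, b: 0, c: ⊤, d: ⊤, e: ⊤, f: 0}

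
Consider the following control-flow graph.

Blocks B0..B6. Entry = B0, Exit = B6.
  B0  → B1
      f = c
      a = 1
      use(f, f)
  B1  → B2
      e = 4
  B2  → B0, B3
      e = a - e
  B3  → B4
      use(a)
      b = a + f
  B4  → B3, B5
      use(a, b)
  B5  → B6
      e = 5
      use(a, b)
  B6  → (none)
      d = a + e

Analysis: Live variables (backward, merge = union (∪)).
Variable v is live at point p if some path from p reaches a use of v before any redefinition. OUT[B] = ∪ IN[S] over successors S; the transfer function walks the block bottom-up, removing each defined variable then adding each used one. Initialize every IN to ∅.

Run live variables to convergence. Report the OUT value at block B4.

Converged values:
  B0:   IN={c}   OUT={a, c, f}
  B1:   IN={a, c, f}   OUT={a, c, e, f}
  B2:   IN={a, c, e, f}   OUT={a, c, f}
  B3:   IN={a, f}   OUT={a, b, f}
  B4:   IN={a, b, f}   OUT={a, b, f}
  B5:   IN={a, b}   OUT={a, e}
  B6:   IN={a, e}   OUT={}

Merge at B4: OUT[B4] = IN[B3] ⊔ IN[B5] = {a, b, f}

Answer: {a, b, f}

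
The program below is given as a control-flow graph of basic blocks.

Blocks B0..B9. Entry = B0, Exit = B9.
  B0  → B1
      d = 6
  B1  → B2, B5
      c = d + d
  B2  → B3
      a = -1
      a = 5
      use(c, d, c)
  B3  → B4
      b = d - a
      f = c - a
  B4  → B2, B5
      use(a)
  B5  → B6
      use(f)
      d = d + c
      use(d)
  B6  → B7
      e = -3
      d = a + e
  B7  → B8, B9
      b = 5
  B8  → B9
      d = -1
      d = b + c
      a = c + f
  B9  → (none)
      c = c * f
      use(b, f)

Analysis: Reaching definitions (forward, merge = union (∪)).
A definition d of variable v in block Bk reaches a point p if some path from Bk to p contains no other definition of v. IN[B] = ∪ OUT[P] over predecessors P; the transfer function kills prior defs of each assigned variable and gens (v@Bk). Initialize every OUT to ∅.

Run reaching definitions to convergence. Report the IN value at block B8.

Answer: {a@B2, b@B7, c@B1, d@B6, e@B6, f@B3}

Derivation:
Per-block solution:
  B0:   IN={}   OUT={d@B0}
  B1:   IN={d@B0}   OUT={c@B1, d@B0}
  B2:   IN={a@B2, b@B3, c@B1, d@B0, f@B3}   OUT={a@B2, b@B3, c@B1, d@B0, f@B3}
  B3:   IN={a@B2, b@B3, c@B1, d@B0, f@B3}   OUT={a@B2, b@B3, c@B1, d@B0, f@B3}
  B4:   IN={a@B2, b@B3, c@B1, d@B0, f@B3}   OUT={a@B2, b@B3, c@B1, d@B0, f@B3}
  B5:   IN={a@B2, b@B3, c@B1, d@B0, f@B3}   OUT={a@B2, b@B3, c@B1, d@B5, f@B3}
  B6:   IN={a@B2, b@B3, c@B1, d@B5, f@B3}   OUT={a@B2, b@B3, c@B1, d@B6, e@B6, f@B3}
  B7:   IN={a@B2, b@B3, c@B1, d@B6, e@B6, f@B3}   OUT={a@B2, b@B7, c@B1, d@B6, e@B6, f@B3}
  B8:   IN={a@B2, b@B7, c@B1, d@B6, e@B6, f@B3}   OUT={a@B8, b@B7, c@B1, d@B8, e@B6, f@B3}
  B9:   IN={a@B2, a@B8, b@B7, c@B1, d@B6, d@B8, e@B6, f@B3}   OUT={a@B2, a@B8, b@B7, c@B9, d@B6, d@B8, e@B6, f@B3}

Merge at B8: IN[B8] = OUT[B7] = {a@B2, b@B7, c@B1, d@B6, e@B6, f@B3}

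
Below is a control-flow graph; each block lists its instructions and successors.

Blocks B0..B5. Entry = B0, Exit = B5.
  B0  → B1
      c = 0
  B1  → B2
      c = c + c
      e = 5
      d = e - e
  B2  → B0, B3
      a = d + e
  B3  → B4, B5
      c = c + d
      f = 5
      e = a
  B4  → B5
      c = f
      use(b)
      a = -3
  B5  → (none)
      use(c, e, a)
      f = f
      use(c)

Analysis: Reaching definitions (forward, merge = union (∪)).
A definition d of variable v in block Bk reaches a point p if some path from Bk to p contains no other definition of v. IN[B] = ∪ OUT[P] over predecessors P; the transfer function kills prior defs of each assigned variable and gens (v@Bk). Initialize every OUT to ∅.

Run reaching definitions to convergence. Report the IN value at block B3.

Converged values:
  B0:   IN={a@B2, c@B1, d@B1, e@B1}   OUT={a@B2, c@B0, d@B1, e@B1}
  B1:   IN={a@B2, c@B0, d@B1, e@B1}   OUT={a@B2, c@B1, d@B1, e@B1}
  B2:   IN={a@B2, c@B1, d@B1, e@B1}   OUT={a@B2, c@B1, d@B1, e@B1}
  B3:   IN={a@B2, c@B1, d@B1, e@B1}   OUT={a@B2, c@B3, d@B1, e@B3, f@B3}
  B4:   IN={a@B2, c@B3, d@B1, e@B3, f@B3}   OUT={a@B4, c@B4, d@B1, e@B3, f@B3}
  B5:   IN={a@B2, a@B4, c@B3, c@B4, d@B1, e@B3, f@B3}   OUT={a@B2, a@B4, c@B3, c@B4, d@B1, e@B3, f@B5}

Merge at B3: IN[B3] = OUT[B2] = {a@B2, c@B1, d@B1, e@B1}

Answer: {a@B2, c@B1, d@B1, e@B1}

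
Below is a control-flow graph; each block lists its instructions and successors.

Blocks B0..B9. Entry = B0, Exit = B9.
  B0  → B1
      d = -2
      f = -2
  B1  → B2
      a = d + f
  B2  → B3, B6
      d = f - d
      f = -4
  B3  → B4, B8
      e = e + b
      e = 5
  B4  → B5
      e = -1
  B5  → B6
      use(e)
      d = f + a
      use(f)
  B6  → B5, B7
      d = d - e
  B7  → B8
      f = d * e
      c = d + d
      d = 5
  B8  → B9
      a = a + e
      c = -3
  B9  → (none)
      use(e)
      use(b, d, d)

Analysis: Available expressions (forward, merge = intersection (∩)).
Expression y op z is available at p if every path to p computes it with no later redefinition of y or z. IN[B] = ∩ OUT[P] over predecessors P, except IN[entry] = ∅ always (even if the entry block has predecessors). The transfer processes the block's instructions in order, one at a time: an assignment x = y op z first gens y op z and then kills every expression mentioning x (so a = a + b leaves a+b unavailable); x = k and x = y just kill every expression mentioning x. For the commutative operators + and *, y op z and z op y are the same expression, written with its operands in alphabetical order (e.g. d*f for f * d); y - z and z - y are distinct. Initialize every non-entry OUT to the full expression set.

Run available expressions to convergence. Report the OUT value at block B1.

Answer: {d+f}

Trace:
Fixpoint table:
  B0:  IN={}  OUT={}
  B1:  IN={}  OUT={d+f}
  B2:  IN={d+f}  OUT={}
  B3:  IN={}  OUT={}
  B4:  IN={}  OUT={}
  B5:  IN={}  OUT={a+f}
  B6:  IN={}  OUT={}
  B7:  IN={}  OUT={}
  B8:  IN={}  OUT={}
  B9:  IN={}  OUT={}

Merge at B1: IN[B1] = OUT[B0] = {}
Applying B1's transfer function to that IN value gives OUT[B1] (row B1 above).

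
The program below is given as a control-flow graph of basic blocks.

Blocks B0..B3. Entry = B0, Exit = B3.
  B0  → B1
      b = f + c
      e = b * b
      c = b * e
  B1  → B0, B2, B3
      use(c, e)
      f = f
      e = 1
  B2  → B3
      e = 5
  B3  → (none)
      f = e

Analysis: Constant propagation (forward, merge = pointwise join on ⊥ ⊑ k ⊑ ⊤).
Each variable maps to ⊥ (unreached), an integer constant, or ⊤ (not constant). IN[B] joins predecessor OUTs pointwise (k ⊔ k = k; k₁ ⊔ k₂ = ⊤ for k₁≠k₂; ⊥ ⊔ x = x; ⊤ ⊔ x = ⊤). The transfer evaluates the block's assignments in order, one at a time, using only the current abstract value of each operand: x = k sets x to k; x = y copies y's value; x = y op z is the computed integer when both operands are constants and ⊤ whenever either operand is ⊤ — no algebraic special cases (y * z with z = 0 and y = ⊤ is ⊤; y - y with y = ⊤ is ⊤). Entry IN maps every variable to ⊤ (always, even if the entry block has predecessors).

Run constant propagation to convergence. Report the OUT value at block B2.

Answer: {a: ⊤, b: ⊤, c: ⊤, d: ⊤, e: 5, f: ⊤}

Derivation:
Converged values:
  B0:   IN=(all ⊤)   OUT=(all ⊤)
  B1:   IN=(all ⊤)   OUT={e:1; rest ⊤}
  B2:   IN={e:1; rest ⊤}   OUT={e:5; rest ⊤}
  B3:   IN=(all ⊤)   OUT=(all ⊤)

Merge at B2: IN[B2] = OUT[B1] = {a: ⊤, b: ⊤, c: ⊤, d: ⊤, e: 1, f: ⊤}
Applying B2's transfer function to that IN value gives OUT[B2] (row B2 above).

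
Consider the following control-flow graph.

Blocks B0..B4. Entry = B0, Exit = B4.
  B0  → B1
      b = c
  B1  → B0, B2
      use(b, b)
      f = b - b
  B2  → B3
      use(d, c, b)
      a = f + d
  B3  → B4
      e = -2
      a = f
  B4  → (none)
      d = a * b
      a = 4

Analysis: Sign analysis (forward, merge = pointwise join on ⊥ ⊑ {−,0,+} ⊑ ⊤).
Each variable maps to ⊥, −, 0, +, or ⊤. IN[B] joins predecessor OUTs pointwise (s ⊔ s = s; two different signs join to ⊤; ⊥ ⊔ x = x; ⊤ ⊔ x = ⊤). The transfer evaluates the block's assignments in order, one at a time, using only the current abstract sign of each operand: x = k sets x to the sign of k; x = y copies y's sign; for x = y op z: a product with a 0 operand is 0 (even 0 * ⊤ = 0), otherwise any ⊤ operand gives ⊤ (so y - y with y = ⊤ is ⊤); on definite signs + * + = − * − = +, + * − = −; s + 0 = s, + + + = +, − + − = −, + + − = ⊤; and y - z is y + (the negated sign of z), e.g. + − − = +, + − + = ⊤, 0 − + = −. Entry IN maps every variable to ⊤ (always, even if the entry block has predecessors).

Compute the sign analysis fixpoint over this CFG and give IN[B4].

Fixpoint table:
  B0: | IN=(all ⊤) | OUT=(all ⊤)
  B1: | IN=(all ⊤) | OUT=(all ⊤)
  B2: | IN=(all ⊤) | OUT=(all ⊤)
  B3: | IN=(all ⊤) | OUT={e:-; rest ⊤}
  B4: | IN={e:-; rest ⊤} | OUT={a:+, e:-; rest ⊤}

Merge at B4: IN[B4] = OUT[B3] = {a: ⊤, b: ⊤, c: ⊤, d: ⊤, e: -, f: ⊤}

Answer: {a: ⊤, b: ⊤, c: ⊤, d: ⊤, e: -, f: ⊤}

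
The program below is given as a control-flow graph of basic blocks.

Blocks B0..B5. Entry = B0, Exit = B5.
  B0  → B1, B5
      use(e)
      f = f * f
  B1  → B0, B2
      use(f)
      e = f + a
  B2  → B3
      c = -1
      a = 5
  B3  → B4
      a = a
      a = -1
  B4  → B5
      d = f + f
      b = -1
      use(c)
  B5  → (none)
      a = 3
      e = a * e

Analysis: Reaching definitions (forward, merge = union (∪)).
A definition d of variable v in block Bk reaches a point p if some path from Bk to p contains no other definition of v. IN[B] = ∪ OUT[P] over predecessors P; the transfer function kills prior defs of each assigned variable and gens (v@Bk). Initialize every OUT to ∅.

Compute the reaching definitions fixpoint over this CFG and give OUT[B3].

Converged values:
  B0: | IN={e@B1, f@B0} | OUT={e@B1, f@B0}
  B1: | IN={e@B1, f@B0} | OUT={e@B1, f@B0}
  B2: | IN={e@B1, f@B0} | OUT={a@B2, c@B2, e@B1, f@B0}
  B3: | IN={a@B2, c@B2, e@B1, f@B0} | OUT={a@B3, c@B2, e@B1, f@B0}
  B4: | IN={a@B3, c@B2, e@B1, f@B0} | OUT={a@B3, b@B4, c@B2, d@B4, e@B1, f@B0}
  B5: | IN={a@B3, b@B4, c@B2, d@B4, e@B1, f@B0} | OUT={a@B5, b@B4, c@B2, d@B4, e@B5, f@B0}

Merge at B3: IN[B3] = OUT[B2] = {a@B2, c@B2, e@B1, f@B0}
Applying B3's transfer function to that IN value gives OUT[B3] (row B3 above).

Answer: {a@B3, c@B2, e@B1, f@B0}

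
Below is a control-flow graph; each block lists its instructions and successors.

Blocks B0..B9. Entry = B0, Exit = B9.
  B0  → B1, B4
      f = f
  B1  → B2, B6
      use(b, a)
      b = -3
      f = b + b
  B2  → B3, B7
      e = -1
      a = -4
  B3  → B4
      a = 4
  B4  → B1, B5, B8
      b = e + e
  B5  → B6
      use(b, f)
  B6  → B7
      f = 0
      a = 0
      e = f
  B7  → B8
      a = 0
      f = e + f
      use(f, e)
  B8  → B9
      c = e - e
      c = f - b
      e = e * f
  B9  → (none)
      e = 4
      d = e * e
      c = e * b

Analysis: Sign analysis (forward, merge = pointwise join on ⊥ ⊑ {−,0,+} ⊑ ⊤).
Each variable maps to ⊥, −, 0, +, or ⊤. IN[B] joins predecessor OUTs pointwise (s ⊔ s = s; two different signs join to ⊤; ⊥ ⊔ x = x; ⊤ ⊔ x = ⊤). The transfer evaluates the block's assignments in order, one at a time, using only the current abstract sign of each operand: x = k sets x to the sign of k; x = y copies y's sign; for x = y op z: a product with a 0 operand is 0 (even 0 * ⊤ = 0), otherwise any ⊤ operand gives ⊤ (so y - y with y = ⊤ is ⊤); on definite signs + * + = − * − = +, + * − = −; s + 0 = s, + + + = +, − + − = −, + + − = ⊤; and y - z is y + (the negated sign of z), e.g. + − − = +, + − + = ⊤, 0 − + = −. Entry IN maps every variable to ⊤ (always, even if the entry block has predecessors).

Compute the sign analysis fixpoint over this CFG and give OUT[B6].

Answer: {a: 0, b: ⊤, c: ⊤, d: ⊤, e: 0, f: 0}

Trace:
Per-block solution:
  B0:  IN=(all ⊤)  OUT=(all ⊤)
  B1:  IN=(all ⊤)  OUT={b:-, f:-; rest ⊤}
  B2:  IN={b:-, f:-; rest ⊤}  OUT={a:-, b:-, e:-, f:-; rest ⊤}
  B3:  IN={a:-, b:-, e:-, f:-; rest ⊤}  OUT={a:+, b:-, e:-, f:-; rest ⊤}
  B4:  IN=(all ⊤)  OUT=(all ⊤)
  B5:  IN=(all ⊤)  OUT=(all ⊤)
  B6:  IN=(all ⊤)  OUT={a:0, e:0, f:0; rest ⊤}
  B7:  IN=(all ⊤)  OUT={a:0; rest ⊤}
  B8:  IN=(all ⊤)  OUT=(all ⊤)
  B9:  IN=(all ⊤)  OUT={d:+, e:+; rest ⊤}

Merge at B6: IN[B6] = OUT[B1] ⊔ OUT[B5] = {a: ⊤, b: ⊤, c: ⊤, d: ⊤, e: ⊤, f: ⊤}
Applying B6's transfer function to that IN value gives OUT[B6] (row B6 above).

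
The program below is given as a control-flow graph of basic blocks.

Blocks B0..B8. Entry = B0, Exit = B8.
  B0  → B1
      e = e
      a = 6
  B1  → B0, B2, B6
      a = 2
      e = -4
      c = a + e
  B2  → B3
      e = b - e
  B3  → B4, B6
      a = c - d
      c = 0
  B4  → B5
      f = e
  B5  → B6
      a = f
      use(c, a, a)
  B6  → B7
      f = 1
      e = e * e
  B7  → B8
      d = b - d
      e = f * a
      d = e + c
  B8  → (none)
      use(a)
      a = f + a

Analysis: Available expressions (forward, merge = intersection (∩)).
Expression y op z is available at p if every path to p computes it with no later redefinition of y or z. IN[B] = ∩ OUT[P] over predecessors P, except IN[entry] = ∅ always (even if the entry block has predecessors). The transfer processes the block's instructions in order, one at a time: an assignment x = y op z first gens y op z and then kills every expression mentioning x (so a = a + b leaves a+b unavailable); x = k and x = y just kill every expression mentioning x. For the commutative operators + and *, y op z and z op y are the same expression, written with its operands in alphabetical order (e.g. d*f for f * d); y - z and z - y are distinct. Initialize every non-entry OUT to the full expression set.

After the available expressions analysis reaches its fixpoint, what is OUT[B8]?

Answer: {c+e}

Working:
Fixpoint table:
  B0:  IN={}  OUT={}
  B1:  IN={}  OUT={a+e}
  B2:  IN={a+e}  OUT={}
  B3:  IN={}  OUT={}
  B4:  IN={}  OUT={}
  B5:  IN={}  OUT={}
  B6:  IN={}  OUT={}
  B7:  IN={}  OUT={a*f, c+e}
  B8:  IN={a*f, c+e}  OUT={c+e}

Merge at B8: IN[B8] = OUT[B7] = {a*f, c+e}
Applying B8's transfer function to that IN value gives OUT[B8] (row B8 above).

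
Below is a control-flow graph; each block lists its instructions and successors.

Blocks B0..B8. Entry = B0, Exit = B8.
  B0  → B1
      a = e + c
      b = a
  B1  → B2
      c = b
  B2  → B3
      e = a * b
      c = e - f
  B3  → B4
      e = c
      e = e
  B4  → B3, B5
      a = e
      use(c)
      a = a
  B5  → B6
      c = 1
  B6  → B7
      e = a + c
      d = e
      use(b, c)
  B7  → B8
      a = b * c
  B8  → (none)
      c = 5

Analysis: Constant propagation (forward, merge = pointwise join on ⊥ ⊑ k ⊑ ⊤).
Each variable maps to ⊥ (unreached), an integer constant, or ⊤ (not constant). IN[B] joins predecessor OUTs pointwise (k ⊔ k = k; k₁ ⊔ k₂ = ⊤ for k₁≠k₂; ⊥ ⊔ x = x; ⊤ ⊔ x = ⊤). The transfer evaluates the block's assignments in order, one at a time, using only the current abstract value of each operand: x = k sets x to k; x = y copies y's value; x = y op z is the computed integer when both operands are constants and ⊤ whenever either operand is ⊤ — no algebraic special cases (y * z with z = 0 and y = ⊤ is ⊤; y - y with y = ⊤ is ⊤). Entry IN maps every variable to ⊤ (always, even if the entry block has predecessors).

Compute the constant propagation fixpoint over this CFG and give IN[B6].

Answer: {a: ⊤, b: ⊤, c: 1, d: ⊤, e: ⊤, f: ⊤}

Trace:
Fixpoint table:
  B0:  IN=(all ⊤)  OUT=(all ⊤)
  B1:  IN=(all ⊤)  OUT=(all ⊤)
  B2:  IN=(all ⊤)  OUT=(all ⊤)
  B3:  IN=(all ⊤)  OUT=(all ⊤)
  B4:  IN=(all ⊤)  OUT=(all ⊤)
  B5:  IN=(all ⊤)  OUT={c:1; rest ⊤}
  B6:  IN={c:1; rest ⊤}  OUT={c:1; rest ⊤}
  B7:  IN={c:1; rest ⊤}  OUT={c:1; rest ⊤}
  B8:  IN={c:1; rest ⊤}  OUT={c:5; rest ⊤}

Merge at B6: IN[B6] = OUT[B5] = {a: ⊤, b: ⊤, c: 1, d: ⊤, e: ⊤, f: ⊤}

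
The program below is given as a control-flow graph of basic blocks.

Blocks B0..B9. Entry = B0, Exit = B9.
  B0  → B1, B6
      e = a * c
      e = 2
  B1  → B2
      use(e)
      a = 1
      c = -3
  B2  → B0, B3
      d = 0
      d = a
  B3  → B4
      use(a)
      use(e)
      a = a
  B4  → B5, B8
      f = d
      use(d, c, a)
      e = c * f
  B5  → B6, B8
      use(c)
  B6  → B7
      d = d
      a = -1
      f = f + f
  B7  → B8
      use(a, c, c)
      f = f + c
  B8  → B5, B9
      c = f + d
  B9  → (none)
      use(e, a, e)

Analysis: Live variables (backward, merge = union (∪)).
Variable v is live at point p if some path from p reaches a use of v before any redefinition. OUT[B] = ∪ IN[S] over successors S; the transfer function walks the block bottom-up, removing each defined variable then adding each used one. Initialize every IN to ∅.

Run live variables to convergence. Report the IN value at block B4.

Converged values:
  B0:   IN={a, c, d, f}   OUT={c, d, e, f}
  B1:   IN={e, f}   OUT={a, c, e, f}
  B2:   IN={a, c, e, f}   OUT={a, c, d, e, f}
  B3:   IN={a, c, d, e}   OUT={a, c, d}
  B4:   IN={a, c, d}   OUT={a, c, d, e, f}
  B5:   IN={a, c, d, e, f}   OUT={a, c, d, e, f}
  B6:   IN={c, d, e, f}   OUT={a, c, d, e, f}
  B7:   IN={a, c, d, e, f}   OUT={a, d, e, f}
  B8:   IN={a, d, e, f}   OUT={a, c, d, e, f}
  B9:   IN={a, e}   OUT={}

Merge at B4: OUT[B4] = IN[B5] ⊔ IN[B8] = {a, c, d, e, f}
Applying B4's transfer function to that OUT value gives IN[B4] (row B4 above).

Answer: {a, c, d}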